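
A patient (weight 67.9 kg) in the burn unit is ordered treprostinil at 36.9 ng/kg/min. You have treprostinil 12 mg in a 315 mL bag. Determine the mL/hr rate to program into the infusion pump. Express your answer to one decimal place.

3.9 mL/hr

Dose = 36.9 ng/kg/min × 67.9 kg = 2505.51 ng/min
2505.51 ng/min × 60 min/hr = 150330.6 ng/hr
Concentration = 12 mg ÷ 315 mL = 0.03809524 mg/mL = 38095.24 ng/mL
Rate = 150330.6 ng/hr ÷ 38095.24 ng/mL = 3.946178 mL/hr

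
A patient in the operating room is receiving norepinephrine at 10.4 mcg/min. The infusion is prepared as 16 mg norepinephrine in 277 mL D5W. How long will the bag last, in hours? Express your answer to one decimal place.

10.4 mcg/min × 60 min/hr = 624 mcg/hr
Concentration = 16 mg ÷ 277 mL = 0.05776173 mg/mL = 57.76173 mcg/mL
Rate = 624 mcg/hr ÷ 57.76173 mcg/mL = 10.803 mL/hr
Duration = 277 mL ÷ 10.803 mL/hr = 25.64103 hr

25.6 hours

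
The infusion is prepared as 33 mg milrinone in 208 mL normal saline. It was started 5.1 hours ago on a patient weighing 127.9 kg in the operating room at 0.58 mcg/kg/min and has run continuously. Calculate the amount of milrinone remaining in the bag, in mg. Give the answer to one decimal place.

10.3 mg

Dose = 0.58 mcg/kg/min × 127.9 kg = 74.182 mcg/min
74.182 mcg/min × 60 min/hr = 4450.92 mcg/hr
Concentration = 33 mg ÷ 208 mL = 0.1586538 mg/mL = 158.6538 mcg/mL
Rate = 4450.92 mcg/hr ÷ 158.6538 mcg/mL = 28.05428 mL/hr
Volume infused = 28.05428 mL/hr × 5.1 hr = 143.0768 mL
Volume remaining = 208 − 143.0768 = 64.92315 mL
Drug remaining = 64.92315 mL × 158.6538 mcg/mL = 10300.31 mcg = 10.30031 mg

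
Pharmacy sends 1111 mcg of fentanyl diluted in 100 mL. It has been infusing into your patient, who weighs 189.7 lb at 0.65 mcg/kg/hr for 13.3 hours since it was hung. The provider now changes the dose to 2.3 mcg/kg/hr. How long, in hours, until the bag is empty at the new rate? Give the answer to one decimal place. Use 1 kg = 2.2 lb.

1.8 hours

Initial rate:
Weight = 189.7 lb ÷ 2.2 lb/kg = 86.22727 kg
Dose = 0.65 mcg/kg/hr × 86.22727 kg = 56.04773 mcg/hr
Concentration = 1111 mcg ÷ 100 mL = 11.11 mcg/mL
Rate = 56.04773 mcg/hr ÷ 11.11 mcg/mL = 5.0448 mL/hr
Volume infused so far = 5.0448 mL/hr × 13.3 hr = 67.09584 mL
Volume remaining = 100 − 67.09584 = 32.90416 mL
New rate:
Dose = 2.3 mcg/kg/hr × 86.22727 kg = 198.3227 mcg/hr
Rate = 198.3227 mcg/hr ÷ 11.11 mcg/mL = 17.85083 mL/hr
Time remaining = 32.90416 mL ÷ 17.85083 mL/hr = 1.843285 hr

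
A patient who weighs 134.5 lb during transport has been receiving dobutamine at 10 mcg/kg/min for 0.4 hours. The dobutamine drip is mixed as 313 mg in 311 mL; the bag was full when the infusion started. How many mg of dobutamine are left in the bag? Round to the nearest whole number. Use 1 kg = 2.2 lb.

Weight = 134.5 lb ÷ 2.2 lb/kg = 61.13636 kg
Dose = 10 mcg/kg/min × 61.13636 kg = 611.3636 mcg/min
611.3636 mcg/min × 60 min/hr = 36681.82 mcg/hr
Concentration = 313 mg ÷ 311 mL = 1.006431 mg/mL = 1006.431 mcg/mL
Rate = 36681.82 mcg/hr ÷ 1006.431 mcg/mL = 36.44743 mL/hr
Volume infused = 36.44743 mL/hr × 0.4 hr = 14.57897 mL
Volume remaining = 311 − 14.57897 = 296.421 mL
Drug remaining = 296.421 mL × 1006.431 mcg/mL = 298327.3 mcg = 298.3273 mg

298 mg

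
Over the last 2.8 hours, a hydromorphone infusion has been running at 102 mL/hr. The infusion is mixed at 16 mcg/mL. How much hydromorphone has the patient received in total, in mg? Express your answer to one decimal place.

Concentration = 16 mcg/mL = 0.016 mg/mL
Drug rate = 102 mL/hr × 0.016 mg/mL = 1.632 mg/hr
Total = 1.632 mg/hr × 2.8 hr = 4.5696 mg

4.6 mg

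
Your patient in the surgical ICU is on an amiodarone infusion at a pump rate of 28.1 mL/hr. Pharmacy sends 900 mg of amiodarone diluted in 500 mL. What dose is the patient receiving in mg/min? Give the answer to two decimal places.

0.84 mg/min

Concentration = 900 mg ÷ 500 mL = 1.8 mg/mL
Drug rate = 28.1 mL/hr × 1.8 mg/mL = 50.58 mg/hr
50.58 mg/hr ÷ 60 min/hr = 0.843 mg/min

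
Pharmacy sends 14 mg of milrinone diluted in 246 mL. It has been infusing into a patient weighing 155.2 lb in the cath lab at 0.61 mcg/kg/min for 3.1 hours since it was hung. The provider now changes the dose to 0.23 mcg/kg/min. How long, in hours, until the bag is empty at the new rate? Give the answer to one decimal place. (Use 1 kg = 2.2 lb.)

Initial rate:
Weight = 155.2 lb ÷ 2.2 lb/kg = 70.54545 kg
Dose = 0.61 mcg/kg/min × 70.54545 kg = 43.03273 mcg/min
43.03273 mcg/min × 60 min/hr = 2581.964 mcg/hr
Concentration = 14 mg ÷ 246 mL = 0.05691057 mg/mL = 56.91057 mcg/mL
Rate = 2581.964 mcg/hr ÷ 56.91057 mcg/mL = 45.36879 mL/hr
Volume infused so far = 45.36879 mL/hr × 3.1 hr = 140.6432 mL
Volume remaining = 246 − 140.6432 = 105.3568 mL
New rate:
Dose = 0.23 mcg/kg/min × 70.54545 kg = 16.22545 mcg/min
16.22545 mcg/min × 60 min/hr = 973.5273 mcg/hr
Rate = 973.5273 mcg/hr ÷ 56.91057 mcg/mL = 17.10626 mL/hr
Time remaining = 105.3568 mL ÷ 17.10626 mL/hr = 6.158957 hr

6.2 hours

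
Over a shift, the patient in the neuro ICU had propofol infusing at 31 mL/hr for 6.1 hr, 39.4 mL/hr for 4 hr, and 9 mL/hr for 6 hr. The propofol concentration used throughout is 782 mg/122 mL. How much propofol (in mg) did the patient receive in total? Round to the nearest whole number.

Concentration = 782 mg ÷ 122 mL = 6.409836 mg/mL
Stage 1: 31 mL/hr × 6.1 hr = 189.1 mL → 189.1 mL × 6.409836 mg/mL = 1212.1 mg
Stage 2: 39.4 mL/hr × 4 hr = 157.6 mL → 157.6 mL × 6.409836 mg/mL = 1010.19 mg
Stage 3: 9 mL/hr × 6 hr = 54 mL → 54 mL × 6.409836 mg/mL = 346.1311 mg
Total = 1212.1 + 1010.19 + 346.1311 = 2568.421 mg

2568 mg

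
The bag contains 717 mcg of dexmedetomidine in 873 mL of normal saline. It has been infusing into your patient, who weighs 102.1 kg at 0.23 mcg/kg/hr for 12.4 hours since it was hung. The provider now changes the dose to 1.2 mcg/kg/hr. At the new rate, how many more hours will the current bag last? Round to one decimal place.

3.5 hours

Initial rate:
Dose = 0.23 mcg/kg/hr × 102.1 kg = 23.483 mcg/hr
Concentration = 717 mcg ÷ 873 mL = 0.8213058 mcg/mL
Rate = 23.483 mcg/hr ÷ 0.8213058 mcg/mL = 28.59227 mL/hr
Volume infused so far = 28.59227 mL/hr × 12.4 hr = 354.5442 mL
Volume remaining = 873 − 354.5442 = 518.4558 mL
New rate:
Dose = 1.2 mcg/kg/hr × 102.1 kg = 122.52 mcg/hr
Rate = 122.52 mcg/hr ÷ 0.8213058 mcg/mL = 149.1771 mL/hr
Time remaining = 518.4558 mL ÷ 149.1771 mL/hr = 3.475439 hr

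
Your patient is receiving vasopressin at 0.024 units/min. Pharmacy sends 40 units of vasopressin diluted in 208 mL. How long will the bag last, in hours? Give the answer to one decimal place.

0.024 units/min × 60 min/hr = 1.44 units/hr
Concentration = 40 units ÷ 208 mL = 0.1923077 units/mL
Rate = 1.44 units/hr ÷ 0.1923077 units/mL = 7.488 mL/hr
Duration = 208 mL ÷ 7.488 mL/hr = 27.77778 hr

27.8 hours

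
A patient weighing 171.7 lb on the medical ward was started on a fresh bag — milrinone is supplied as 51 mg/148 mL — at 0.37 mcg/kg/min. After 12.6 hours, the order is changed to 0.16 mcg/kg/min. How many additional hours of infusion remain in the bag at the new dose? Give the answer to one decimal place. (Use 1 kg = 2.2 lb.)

38.9 hours

Initial rate:
Weight = 171.7 lb ÷ 2.2 lb/kg = 78.04545 kg
Dose = 0.37 mcg/kg/min × 78.04545 kg = 28.87682 mcg/min
28.87682 mcg/min × 60 min/hr = 1732.609 mcg/hr
Concentration = 51 mg ÷ 148 mL = 0.3445946 mg/mL = 344.5946 mcg/mL
Rate = 1732.609 mcg/hr ÷ 344.5946 mcg/mL = 5.027964 mL/hr
Volume infused so far = 5.027964 mL/hr × 12.6 hr = 63.35234 mL
Volume remaining = 148 − 63.35234 = 84.64766 mL
New rate:
Dose = 0.16 mcg/kg/min × 78.04545 kg = 12.48727 mcg/min
12.48727 mcg/min × 60 min/hr = 749.2364 mcg/hr
Rate = 749.2364 mcg/hr ÷ 344.5946 mcg/mL = 2.174255 mL/hr
Time remaining = 84.64766 mL ÷ 2.174255 mL/hr = 38.93181 hr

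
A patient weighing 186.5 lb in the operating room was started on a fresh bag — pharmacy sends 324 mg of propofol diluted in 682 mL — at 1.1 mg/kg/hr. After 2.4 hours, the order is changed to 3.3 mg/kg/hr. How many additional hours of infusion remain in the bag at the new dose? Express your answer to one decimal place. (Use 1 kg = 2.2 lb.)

0.4 hours

Initial rate:
Weight = 186.5 lb ÷ 2.2 lb/kg = 84.77273 kg
Dose = 1.1 mg/kg/hr × 84.77273 kg = 93.25 mg/hr
Concentration = 324 mg ÷ 682 mL = 0.4750733 mg/mL
Rate = 93.25 mg/hr ÷ 0.4750733 mg/mL = 196.2855 mL/hr
Volume infused so far = 196.2855 mL/hr × 2.4 hr = 471.0852 mL
Volume remaining = 682 − 471.0852 = 210.9148 mL
New rate:
Dose = 3.3 mg/kg/hr × 84.77273 kg = 279.75 mg/hr
Rate = 279.75 mg/hr ÷ 0.4750733 mg/mL = 588.8565 mL/hr
Time remaining = 210.9148 mL ÷ 588.8565 mL/hr = 0.3581769 hr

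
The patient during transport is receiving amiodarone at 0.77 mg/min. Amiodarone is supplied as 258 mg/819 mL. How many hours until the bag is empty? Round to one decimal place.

5.6 hours

0.77 mg/min × 60 min/hr = 46.2 mg/hr
Concentration = 258 mg ÷ 819 mL = 0.3150183 mg/mL
Rate = 46.2 mg/hr ÷ 0.3150183 mg/mL = 146.6581 mL/hr
Duration = 819 mL ÷ 146.6581 mL/hr = 5.584416 hr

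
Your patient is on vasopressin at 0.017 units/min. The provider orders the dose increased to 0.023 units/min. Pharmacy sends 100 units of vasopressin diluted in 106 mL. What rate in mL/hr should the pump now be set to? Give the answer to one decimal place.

1.5 mL/hr

0.023 units/min × 60 min/hr = 1.38 units/hr
Concentration = 100 units ÷ 106 mL = 0.9433962 units/mL
Rate = 1.38 units/hr ÷ 0.9433962 units/mL = 1.4628 mL/hr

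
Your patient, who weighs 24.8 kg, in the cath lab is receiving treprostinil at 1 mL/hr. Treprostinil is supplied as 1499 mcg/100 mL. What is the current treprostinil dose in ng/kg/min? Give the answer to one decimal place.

Concentration = 1499 mcg ÷ 100 mL = 14.99 mcg/mL = 14990 ng/mL
Drug rate = 1 mL/hr × 14990 ng/mL = 14990 ng/hr
14990 ng/hr ÷ 60 min/hr = 249.8333 ng/min
249.8333 ng/min ÷ 24.8 kg = 10.07392 ng/kg/min

10.1 ng/kg/min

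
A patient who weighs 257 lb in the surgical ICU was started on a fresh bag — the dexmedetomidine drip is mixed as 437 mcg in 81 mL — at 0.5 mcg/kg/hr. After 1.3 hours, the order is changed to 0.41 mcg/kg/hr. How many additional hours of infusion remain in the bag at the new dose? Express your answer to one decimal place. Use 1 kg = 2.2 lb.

7.5 hours

Initial rate:
Weight = 257 lb ÷ 2.2 lb/kg = 116.8182 kg
Dose = 0.5 mcg/kg/hr × 116.8182 kg = 58.40909 mcg/hr
Concentration = 437 mcg ÷ 81 mL = 5.395062 mcg/mL
Rate = 58.40909 mcg/hr ÷ 5.395062 mcg/mL = 10.8264 mL/hr
Volume infused so far = 10.8264 mL/hr × 1.3 hr = 14.07432 mL
Volume remaining = 81 − 14.07432 = 66.92568 mL
New rate:
Dose = 0.41 mcg/kg/hr × 116.8182 kg = 47.89545 mcg/hr
Rate = 47.89545 mcg/hr ÷ 5.395062 mcg/mL = 8.877647 mL/hr
Time remaining = 66.92568 mL ÷ 8.877647 mL/hr = 7.538673 hr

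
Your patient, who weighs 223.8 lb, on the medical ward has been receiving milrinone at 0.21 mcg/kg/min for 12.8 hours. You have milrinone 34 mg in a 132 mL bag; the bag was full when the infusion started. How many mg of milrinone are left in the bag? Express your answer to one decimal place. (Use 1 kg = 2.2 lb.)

17.6 mg

Weight = 223.8 lb ÷ 2.2 lb/kg = 101.7273 kg
Dose = 0.21 mcg/kg/min × 101.7273 kg = 21.36273 mcg/min
21.36273 mcg/min × 60 min/hr = 1281.764 mcg/hr
Concentration = 34 mg ÷ 132 mL = 0.2575758 mg/mL = 257.5758 mcg/mL
Rate = 1281.764 mcg/hr ÷ 257.5758 mcg/mL = 4.976259 mL/hr
Volume infused = 4.976259 mL/hr × 12.8 hr = 63.69611 mL
Volume remaining = 132 − 63.69611 = 68.30389 mL
Drug remaining = 68.30389 mL × 257.5758 mcg/mL = 17593.43 mcg = 17.59343 mg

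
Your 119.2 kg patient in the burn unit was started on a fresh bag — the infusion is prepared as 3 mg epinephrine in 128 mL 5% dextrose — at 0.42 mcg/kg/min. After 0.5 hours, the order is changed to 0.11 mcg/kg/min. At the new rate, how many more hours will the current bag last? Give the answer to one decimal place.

Initial rate:
Dose = 0.42 mcg/kg/min × 119.2 kg = 50.064 mcg/min
50.064 mcg/min × 60 min/hr = 3003.84 mcg/hr
Concentration = 3 mg ÷ 128 mL = 0.0234375 mg/mL = 23.4375 mcg/mL
Rate = 3003.84 mcg/hr ÷ 23.4375 mcg/mL = 128.1638 mL/hr
Volume infused so far = 128.1638 mL/hr × 0.5 hr = 64.08192 mL
Volume remaining = 128 − 64.08192 = 63.91808 mL
New rate:
Dose = 0.11 mcg/kg/min × 119.2 kg = 13.112 mcg/min
13.112 mcg/min × 60 min/hr = 786.72 mcg/hr
Rate = 786.72 mcg/hr ÷ 23.4375 mcg/mL = 33.56672 mL/hr
Time remaining = 63.91808 mL ÷ 33.56672 mL/hr = 1.90421 hr

1.9 hours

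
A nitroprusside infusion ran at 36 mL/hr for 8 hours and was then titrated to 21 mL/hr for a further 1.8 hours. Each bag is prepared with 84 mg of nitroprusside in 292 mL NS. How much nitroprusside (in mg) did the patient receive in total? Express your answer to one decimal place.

Concentration = 84 mg ÷ 292 mL = 0.2876712 mg/mL
Stage 1: 36 mL/hr × 8 hr = 288 mL → 288 mL × 0.2876712 mg/mL = 82.84932 mg
Stage 2: 21 mL/hr × 1.8 hr = 37.8 mL → 37.8 mL × 0.2876712 mg/mL = 10.87397 mg
Total = 82.84932 + 10.87397 = 93.72329 mg

93.7 mg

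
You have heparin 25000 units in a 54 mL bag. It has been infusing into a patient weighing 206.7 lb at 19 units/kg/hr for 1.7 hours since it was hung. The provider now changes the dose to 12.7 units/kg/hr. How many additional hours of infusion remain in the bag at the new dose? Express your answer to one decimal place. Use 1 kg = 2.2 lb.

18.4 hours

Initial rate:
Weight = 206.7 lb ÷ 2.2 lb/kg = 93.95455 kg
Dose = 19 units/kg/hr × 93.95455 kg = 1785.136 units/hr
Concentration = 25000 units ÷ 54 mL = 462.963 units/mL
Rate = 1785.136 units/hr ÷ 462.963 units/mL = 3.855895 mL/hr
Volume infused so far = 3.855895 mL/hr × 1.7 hr = 6.555021 mL
Volume remaining = 54 − 6.555021 = 47.44498 mL
New rate:
Dose = 12.7 units/kg/hr × 93.95455 kg = 1193.223 units/hr
Rate = 1193.223 units/hr ÷ 462.963 units/mL = 2.577361 mL/hr
Time remaining = 47.44498 mL ÷ 2.577361 mL/hr = 18.40836 hr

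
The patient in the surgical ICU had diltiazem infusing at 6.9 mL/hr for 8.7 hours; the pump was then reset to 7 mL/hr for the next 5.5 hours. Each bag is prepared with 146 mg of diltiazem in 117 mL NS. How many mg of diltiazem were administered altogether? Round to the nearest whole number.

123 mg

Concentration = 146 mg ÷ 117 mL = 1.247863 mg/mL
Stage 1: 6.9 mL/hr × 8.7 hr = 60.03 mL → 60.03 mL × 1.247863 mg/mL = 74.90923 mg
Stage 2: 7 mL/hr × 5.5 hr = 38.5 mL → 38.5 mL × 1.247863 mg/mL = 48.04274 mg
Total = 74.90923 + 48.04274 = 122.952 mg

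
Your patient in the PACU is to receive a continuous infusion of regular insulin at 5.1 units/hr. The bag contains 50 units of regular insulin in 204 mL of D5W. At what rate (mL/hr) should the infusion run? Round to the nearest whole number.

Concentration = 50 units ÷ 204 mL = 0.245098 units/mL
Rate = 5.1 units/hr ÷ 0.245098 units/mL = 20.808 mL/hr

21 mL/hr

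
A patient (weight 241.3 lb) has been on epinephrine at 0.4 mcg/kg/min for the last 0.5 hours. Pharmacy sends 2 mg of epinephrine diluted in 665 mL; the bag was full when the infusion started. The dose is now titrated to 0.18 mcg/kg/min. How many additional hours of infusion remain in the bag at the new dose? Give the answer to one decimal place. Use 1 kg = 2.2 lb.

Initial rate:
Weight = 241.3 lb ÷ 2.2 lb/kg = 109.6818 kg
Dose = 0.4 mcg/kg/min × 109.6818 kg = 43.87273 mcg/min
43.87273 mcg/min × 60 min/hr = 2632.364 mcg/hr
Concentration = 2 mg ÷ 665 mL = 0.003007519 mg/mL = 3.007519 mcg/mL
Rate = 2632.364 mcg/hr ÷ 3.007519 mcg/mL = 875.2609 mL/hr
Volume infused so far = 875.2609 mL/hr × 0.5 hr = 437.6305 mL
Volume remaining = 665 − 437.6305 = 227.3695 mL
New rate:
Dose = 0.18 mcg/kg/min × 109.6818 kg = 19.74273 mcg/min
19.74273 mcg/min × 60 min/hr = 1184.564 mcg/hr
Rate = 1184.564 mcg/hr ÷ 3.007519 mcg/mL = 393.8674 mL/hr
Time remaining = 227.3695 mL ÷ 393.8674 mL/hr = 0.5772743 hr

0.6 hours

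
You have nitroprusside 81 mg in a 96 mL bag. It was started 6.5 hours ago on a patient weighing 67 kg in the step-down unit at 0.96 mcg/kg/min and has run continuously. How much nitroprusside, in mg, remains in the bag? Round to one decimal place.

55.9 mg

Dose = 0.96 mcg/kg/min × 67 kg = 64.32 mcg/min
64.32 mcg/min × 60 min/hr = 3859.2 mcg/hr
Concentration = 81 mg ÷ 96 mL = 0.84375 mg/mL = 843.75 mcg/mL
Rate = 3859.2 mcg/hr ÷ 843.75 mcg/mL = 4.573867 mL/hr
Volume infused = 4.573867 mL/hr × 6.5 hr = 29.73013 mL
Volume remaining = 96 − 29.73013 = 66.26987 mL
Drug remaining = 66.26987 mL × 843.75 mcg/mL = 55915.2 mcg = 55.9152 mg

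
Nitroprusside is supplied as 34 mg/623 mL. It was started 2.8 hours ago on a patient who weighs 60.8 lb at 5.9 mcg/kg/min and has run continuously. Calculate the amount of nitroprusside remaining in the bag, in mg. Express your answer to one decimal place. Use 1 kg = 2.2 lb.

Weight = 60.8 lb ÷ 2.2 lb/kg = 27.63636 kg
Dose = 5.9 mcg/kg/min × 27.63636 kg = 163.0545 mcg/min
163.0545 mcg/min × 60 min/hr = 9783.273 mcg/hr
Concentration = 34 mg ÷ 623 mL = 0.05457464 mg/mL = 54.57464 mcg/mL
Rate = 9783.273 mcg/hr ÷ 54.57464 mcg/mL = 179.2641 mL/hr
Volume infused = 179.2641 mL/hr × 2.8 hr = 501.9394 mL
Volume remaining = 623 − 501.9394 = 121.0606 mL
Drug remaining = 121.0606 mL × 54.57464 mcg/mL = 6606.836 mcg = 6.606836 mg

6.6 mg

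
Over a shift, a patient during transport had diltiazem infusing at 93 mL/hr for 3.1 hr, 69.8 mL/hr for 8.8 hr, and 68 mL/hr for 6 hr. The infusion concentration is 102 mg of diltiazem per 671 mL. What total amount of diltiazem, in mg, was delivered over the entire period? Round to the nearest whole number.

199 mg

Concentration = 102 mg ÷ 671 mL = 0.1520119 mg/mL
Stage 1: 93 mL/hr × 3.1 hr = 288.3 mL → 288.3 mL × 0.1520119 mg/mL = 43.82504 mg
Stage 2: 69.8 mL/hr × 8.8 hr = 614.24 mL → 614.24 mL × 0.1520119 mg/mL = 93.3718 mg
Stage 3: 68 mL/hr × 6 hr = 408 mL → 408 mL × 0.1520119 mg/mL = 62.02086 mg
Total = 43.82504 + 93.3718 + 62.02086 = 199.2177 mg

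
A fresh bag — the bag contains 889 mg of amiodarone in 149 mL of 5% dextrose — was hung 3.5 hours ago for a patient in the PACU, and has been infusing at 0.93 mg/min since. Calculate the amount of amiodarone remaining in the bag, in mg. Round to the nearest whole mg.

694 mg

0.93 mg/min × 60 min/hr = 55.8 mg/hr
Concentration = 889 mg ÷ 149 mL = 5.966443 mg/mL
Rate = 55.8 mg/hr ÷ 5.966443 mg/mL = 9.352306 mL/hr
Volume infused = 9.352306 mL/hr × 3.5 hr = 32.73307 mL
Volume remaining = 149 − 32.73307 = 116.2669 mL
Drug remaining = 116.2669 mL × 5.966443 mg/mL = 693.7 mg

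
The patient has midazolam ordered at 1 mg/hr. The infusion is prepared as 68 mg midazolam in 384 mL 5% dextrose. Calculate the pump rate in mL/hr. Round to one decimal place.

Concentration = 68 mg ÷ 384 mL = 0.1770833 mg/mL
Rate = 1 mg/hr ÷ 0.1770833 mg/mL = 5.647059 mL/hr

5.6 mL/hr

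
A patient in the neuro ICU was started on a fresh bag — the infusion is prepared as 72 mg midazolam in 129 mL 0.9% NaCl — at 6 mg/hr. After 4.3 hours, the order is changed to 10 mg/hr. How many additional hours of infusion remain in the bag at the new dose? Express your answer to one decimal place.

4.6 hours

Initial rate:
Concentration = 72 mg ÷ 129 mL = 0.5581395 mg/mL
Rate = 6 mg/hr ÷ 0.5581395 mg/mL = 10.75 mL/hr
Volume infused so far = 10.75 mL/hr × 4.3 hr = 46.225 mL
Volume remaining = 129 − 46.225 = 82.775 mL
New rate:
Rate = 10 mg/hr ÷ 0.5581395 mg/mL = 17.91667 mL/hr
Time remaining = 82.775 mL ÷ 17.91667 mL/hr = 4.62 hr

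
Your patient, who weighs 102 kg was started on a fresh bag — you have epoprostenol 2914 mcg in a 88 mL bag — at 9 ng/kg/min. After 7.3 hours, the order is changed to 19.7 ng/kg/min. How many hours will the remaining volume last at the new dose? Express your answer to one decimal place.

20.8 hours

Initial rate:
Dose = 9 ng/kg/min × 102 kg = 918 ng/min
918 ng/min × 60 min/hr = 55080 ng/hr
Concentration = 2914 mcg ÷ 88 mL = 33.11364 mcg/mL = 33113.64 ng/mL
Rate = 55080 ng/hr ÷ 33113.64 ng/mL = 1.663363 mL/hr
Volume infused so far = 1.663363 mL/hr × 7.3 hr = 12.14255 mL
Volume remaining = 88 − 12.14255 = 75.85745 mL
New rate:
Dose = 19.7 ng/kg/min × 102 kg = 2009.4 ng/min
2009.4 ng/min × 60 min/hr = 120564 ng/hr
Rate = 120564 ng/hr ÷ 33113.64 ng/mL = 3.640917 mL/hr
Time remaining = 75.85745 mL ÷ 3.640917 mL/hr = 20.83471 hr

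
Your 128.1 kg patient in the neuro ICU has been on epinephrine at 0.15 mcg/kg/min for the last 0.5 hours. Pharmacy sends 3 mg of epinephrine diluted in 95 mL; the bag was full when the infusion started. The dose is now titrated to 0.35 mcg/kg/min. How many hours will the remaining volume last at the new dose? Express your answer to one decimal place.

0.9 hours

Initial rate:
Dose = 0.15 mcg/kg/min × 128.1 kg = 19.215 mcg/min
19.215 mcg/min × 60 min/hr = 1152.9 mcg/hr
Concentration = 3 mg ÷ 95 mL = 0.03157895 mg/mL = 31.57895 mcg/mL
Rate = 1152.9 mcg/hr ÷ 31.57895 mcg/mL = 36.5085 mL/hr
Volume infused so far = 36.5085 mL/hr × 0.5 hr = 18.25425 mL
Volume remaining = 95 − 18.25425 = 76.74575 mL
New rate:
Dose = 0.35 mcg/kg/min × 128.1 kg = 44.835 mcg/min
44.835 mcg/min × 60 min/hr = 2690.1 mcg/hr
Rate = 2690.1 mcg/hr ÷ 31.57895 mcg/mL = 85.1865 mL/hr
Time remaining = 76.74575 mL ÷ 85.1865 mL/hr = 0.9009145 hr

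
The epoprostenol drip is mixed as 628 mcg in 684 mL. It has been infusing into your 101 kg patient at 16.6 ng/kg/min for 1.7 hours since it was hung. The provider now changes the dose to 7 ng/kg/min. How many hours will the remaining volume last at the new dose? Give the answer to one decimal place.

10.8 hours

Initial rate:
Dose = 16.6 ng/kg/min × 101 kg = 1676.6 ng/min
1676.6 ng/min × 60 min/hr = 100596 ng/hr
Concentration = 628 mcg ÷ 684 mL = 0.9181287 mcg/mL = 918.1287 ng/mL
Rate = 100596 ng/hr ÷ 918.1287 ng/mL = 109.5663 mL/hr
Volume infused so far = 109.5663 mL/hr × 1.7 hr = 186.2628 mL
Volume remaining = 684 − 186.2628 = 497.7372 mL
New rate:
Dose = 7 ng/kg/min × 101 kg = 707 ng/min
707 ng/min × 60 min/hr = 42420 ng/hr
Rate = 42420 ng/hr ÷ 918.1287 ng/mL = 46.20268 mL/hr
Time remaining = 497.7372 mL ÷ 46.20268 mL/hr = 10.77291 hr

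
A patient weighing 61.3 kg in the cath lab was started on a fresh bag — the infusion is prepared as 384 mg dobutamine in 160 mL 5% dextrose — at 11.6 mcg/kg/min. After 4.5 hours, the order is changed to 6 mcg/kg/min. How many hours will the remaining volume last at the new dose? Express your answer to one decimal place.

8.7 hours

Initial rate:
Dose = 11.6 mcg/kg/min × 61.3 kg = 711.08 mcg/min
711.08 mcg/min × 60 min/hr = 42664.8 mcg/hr
Concentration = 384 mg ÷ 160 mL = 2.4 mg/mL = 2400 mcg/mL
Rate = 42664.8 mcg/hr ÷ 2400 mcg/mL = 17.777 mL/hr
Volume infused so far = 17.777 mL/hr × 4.5 hr = 79.9965 mL
Volume remaining = 160 − 79.9965 = 80.0035 mL
New rate:
Dose = 6 mcg/kg/min × 61.3 kg = 367.8 mcg/min
367.8 mcg/min × 60 min/hr = 22068 mcg/hr
Rate = 22068 mcg/hr ÷ 2400 mcg/mL = 9.195 mL/hr
Time remaining = 80.0035 mL ÷ 9.195 mL/hr = 8.700761 hr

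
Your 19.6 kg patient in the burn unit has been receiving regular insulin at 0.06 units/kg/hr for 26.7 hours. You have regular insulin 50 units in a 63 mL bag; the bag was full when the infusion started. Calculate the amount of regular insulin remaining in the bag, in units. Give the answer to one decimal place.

18.6 units

Dose = 0.06 units/kg/hr × 19.6 kg = 1.176 units/hr
Concentration = 50 units ÷ 63 mL = 0.7936508 units/mL
Rate = 1.176 units/hr ÷ 0.7936508 units/mL = 1.48176 mL/hr
Volume infused = 1.48176 mL/hr × 26.7 hr = 39.56299 mL
Volume remaining = 63 − 39.56299 = 23.43701 mL
Drug remaining = 23.43701 mL × 0.7936508 units/mL = 18.6008 units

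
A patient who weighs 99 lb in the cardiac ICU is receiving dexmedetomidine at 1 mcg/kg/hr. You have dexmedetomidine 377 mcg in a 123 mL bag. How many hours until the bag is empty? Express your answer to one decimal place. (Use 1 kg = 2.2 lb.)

8.4 hours

Weight = 99 lb ÷ 2.2 lb/kg = 45 kg
Dose = 1 mcg/kg/hr × 45 kg = 45 mcg/hr
Concentration = 377 mcg ÷ 123 mL = 3.065041 mcg/mL
Rate = 45 mcg/hr ÷ 3.065041 mcg/mL = 14.6817 mL/hr
Duration = 123 mL ÷ 14.6817 mL/hr = 8.377778 hr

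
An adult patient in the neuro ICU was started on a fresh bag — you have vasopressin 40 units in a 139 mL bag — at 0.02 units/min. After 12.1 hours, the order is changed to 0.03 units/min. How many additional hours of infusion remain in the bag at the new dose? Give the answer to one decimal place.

Initial rate:
0.02 units/min × 60 min/hr = 1.2 units/hr
Concentration = 40 units ÷ 139 mL = 0.2877698 units/mL
Rate = 1.2 units/hr ÷ 0.2877698 units/mL = 4.17 mL/hr
Volume infused so far = 4.17 mL/hr × 12.1 hr = 50.457 mL
Volume remaining = 139 − 50.457 = 88.543 mL
New rate:
0.03 units/min × 60 min/hr = 1.8 units/hr
Rate = 1.8 units/hr ÷ 0.2877698 units/mL = 6.255 mL/hr
Time remaining = 88.543 mL ÷ 6.255 mL/hr = 14.15556 hr

14.2 hours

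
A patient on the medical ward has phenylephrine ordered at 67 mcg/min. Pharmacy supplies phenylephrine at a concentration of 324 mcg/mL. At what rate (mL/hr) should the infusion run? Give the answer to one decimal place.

12.4 mL/hr

67 mcg/min × 60 min/hr = 4020 mcg/hr
Rate = 4020 mcg/hr ÷ 324 mcg/mL = 12.40741 mL/hr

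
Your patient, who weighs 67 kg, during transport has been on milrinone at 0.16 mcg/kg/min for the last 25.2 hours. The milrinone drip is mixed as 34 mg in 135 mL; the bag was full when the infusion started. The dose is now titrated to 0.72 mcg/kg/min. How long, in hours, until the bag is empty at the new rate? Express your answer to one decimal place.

6.1 hours

Initial rate:
Dose = 0.16 mcg/kg/min × 67 kg = 10.72 mcg/min
10.72 mcg/min × 60 min/hr = 643.2 mcg/hr
Concentration = 34 mg ÷ 135 mL = 0.2518519 mg/mL = 251.8519 mcg/mL
Rate = 643.2 mcg/hr ÷ 251.8519 mcg/mL = 2.553882 mL/hr
Volume infused so far = 2.553882 mL/hr × 25.2 hr = 64.35784 mL
Volume remaining = 135 − 64.35784 = 70.64216 mL
New rate:
Dose = 0.72 mcg/kg/min × 67 kg = 48.24 mcg/min
48.24 mcg/min × 60 min/hr = 2894.4 mcg/hr
Rate = 2894.4 mcg/hr ÷ 251.8519 mcg/mL = 11.49247 mL/hr
Time remaining = 70.64216 mL ÷ 11.49247 mL/hr = 6.146821 hr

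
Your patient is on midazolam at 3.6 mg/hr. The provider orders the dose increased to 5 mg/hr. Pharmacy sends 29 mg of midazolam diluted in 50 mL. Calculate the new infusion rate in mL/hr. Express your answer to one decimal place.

Concentration = 29 mg ÷ 50 mL = 0.58 mg/mL
Rate = 5 mg/hr ÷ 0.58 mg/mL = 8.62069 mL/hr

8.6 mL/hr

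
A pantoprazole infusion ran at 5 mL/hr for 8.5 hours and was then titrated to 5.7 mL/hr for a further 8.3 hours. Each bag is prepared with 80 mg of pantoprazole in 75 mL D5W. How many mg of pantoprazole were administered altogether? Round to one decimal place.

Concentration = 80 mg ÷ 75 mL = 1.066667 mg/mL
Stage 1: 5 mL/hr × 8.5 hr = 42.5 mL → 42.5 mL × 1.066667 mg/mL = 45.33333 mg
Stage 2: 5.7 mL/hr × 8.3 hr = 47.31 mL → 47.31 mL × 1.066667 mg/mL = 50.464 mg
Total = 45.33333 + 50.464 = 95.79733 mg

95.8 mg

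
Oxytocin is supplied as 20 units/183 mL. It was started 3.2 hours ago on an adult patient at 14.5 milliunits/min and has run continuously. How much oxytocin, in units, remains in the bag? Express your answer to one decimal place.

17.2 units

14.5 milliunits/min × 60 min/hr = 870 milliunits/hr
Concentration = 20 units ÷ 183 mL = 0.1092896 units/mL = 109.2896 milliunits/mL
Rate = 870 milliunits/hr ÷ 109.2896 milliunits/mL = 7.9605 mL/hr
Volume infused = 7.9605 mL/hr × 3.2 hr = 25.4736 mL
Volume remaining = 183 − 25.4736 = 157.5264 mL
Drug remaining = 157.5264 mL × 109.2896 milliunits/mL = 17216 milliunits = 17.216 units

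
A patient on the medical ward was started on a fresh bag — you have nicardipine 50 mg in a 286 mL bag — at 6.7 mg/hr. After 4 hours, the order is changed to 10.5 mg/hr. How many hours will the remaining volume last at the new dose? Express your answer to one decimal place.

Initial rate:
Concentration = 50 mg ÷ 286 mL = 0.1748252 mg/mL
Rate = 6.7 mg/hr ÷ 0.1748252 mg/mL = 38.324 mL/hr
Volume infused so far = 38.324 mL/hr × 4 hr = 153.296 mL
Volume remaining = 286 − 153.296 = 132.704 mL
New rate:
Rate = 10.5 mg/hr ÷ 0.1748252 mg/mL = 60.06 mL/hr
Time remaining = 132.704 mL ÷ 60.06 mL/hr = 2.209524 hr

2.2 hours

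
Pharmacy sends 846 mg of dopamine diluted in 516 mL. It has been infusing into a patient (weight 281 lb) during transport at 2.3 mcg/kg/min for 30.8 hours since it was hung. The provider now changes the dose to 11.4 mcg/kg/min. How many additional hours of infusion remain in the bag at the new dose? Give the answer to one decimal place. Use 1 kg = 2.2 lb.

3.5 hours

Initial rate:
Weight = 281 lb ÷ 2.2 lb/kg = 127.7273 kg
Dose = 2.3 mcg/kg/min × 127.7273 kg = 293.7727 mcg/min
293.7727 mcg/min × 60 min/hr = 17626.36 mcg/hr
Concentration = 846 mg ÷ 516 mL = 1.639535 mg/mL = 1639.535 mcg/mL
Rate = 17626.36 mcg/hr ÷ 1639.535 mcg/mL = 10.75083 mL/hr
Volume infused so far = 10.75083 mL/hr × 30.8 hr = 331.1256 mL
Volume remaining = 516 − 331.1256 = 184.8744 mL
New rate:
Dose = 11.4 mcg/kg/min × 127.7273 kg = 1456.091 mcg/min
1456.091 mcg/min × 60 min/hr = 87365.45 mcg/hr
Rate = 87365.45 mcg/hr ÷ 1639.535 mcg/mL = 53.28673 mL/hr
Time remaining = 184.8744 mL ÷ 53.28673 mL/hr = 3.469426 hr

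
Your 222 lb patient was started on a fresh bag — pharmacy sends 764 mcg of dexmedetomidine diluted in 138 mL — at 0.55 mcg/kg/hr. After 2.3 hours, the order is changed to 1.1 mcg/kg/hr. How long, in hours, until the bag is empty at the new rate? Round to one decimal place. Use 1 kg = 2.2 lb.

Initial rate:
Weight = 222 lb ÷ 2.2 lb/kg = 100.9091 kg
Dose = 0.55 mcg/kg/hr × 100.9091 kg = 55.5 mcg/hr
Concentration = 764 mcg ÷ 138 mL = 5.536232 mcg/mL
Rate = 55.5 mcg/hr ÷ 5.536232 mcg/mL = 10.02487 mL/hr
Volume infused so far = 10.02487 mL/hr × 2.3 hr = 23.0572 mL
Volume remaining = 138 − 23.0572 = 114.9428 mL
New rate:
Dose = 1.1 mcg/kg/hr × 100.9091 kg = 111 mcg/hr
Rate = 111 mcg/hr ÷ 5.536232 mcg/mL = 20.04974 mL/hr
Time remaining = 114.9428 mL ÷ 20.04974 mL/hr = 5.732883 hr

5.7 hours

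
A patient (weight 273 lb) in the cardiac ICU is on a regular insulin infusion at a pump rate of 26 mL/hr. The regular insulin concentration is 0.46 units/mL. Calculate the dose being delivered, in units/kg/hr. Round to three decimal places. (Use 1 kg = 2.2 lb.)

Weight = 273 lb ÷ 2.2 lb/kg = 124.0909 kg
Drug rate = 26 mL/hr × 0.46 units/mL = 11.96 units/hr
11.96 units/hr ÷ 124.0909 kg = 0.09638095 units/kg/hr

0.096 units/kg/hr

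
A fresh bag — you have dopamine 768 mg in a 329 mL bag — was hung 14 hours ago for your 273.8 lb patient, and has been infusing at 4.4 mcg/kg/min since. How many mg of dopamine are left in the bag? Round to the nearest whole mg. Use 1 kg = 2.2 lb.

Weight = 273.8 lb ÷ 2.2 lb/kg = 124.4545 kg
Dose = 4.4 mcg/kg/min × 124.4545 kg = 547.6 mcg/min
547.6 mcg/min × 60 min/hr = 32856 mcg/hr
Concentration = 768 mg ÷ 329 mL = 2.334347 mg/mL = 2334.347 mcg/mL
Rate = 32856 mcg/hr ÷ 2334.347 mcg/mL = 14.07503 mL/hr
Volume infused = 14.07503 mL/hr × 14 hr = 197.0504 mL
Volume remaining = 329 − 197.0504 = 131.9496 mL
Drug remaining = 131.9496 mL × 2334.347 mcg/mL = 308016 mcg = 308.016 mg

308 mg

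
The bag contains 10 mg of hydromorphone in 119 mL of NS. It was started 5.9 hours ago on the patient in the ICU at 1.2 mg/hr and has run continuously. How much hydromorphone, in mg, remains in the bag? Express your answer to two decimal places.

Concentration = 10 mg ÷ 119 mL = 0.08403361 mg/mL
Rate = 1.2 mg/hr ÷ 0.08403361 mg/mL = 14.28 mL/hr
Volume infused = 14.28 mL/hr × 5.9 hr = 84.252 mL
Volume remaining = 119 − 84.252 = 34.748 mL
Drug remaining = 34.748 mL × 0.08403361 mg/mL = 2.92 mg

2.92 mg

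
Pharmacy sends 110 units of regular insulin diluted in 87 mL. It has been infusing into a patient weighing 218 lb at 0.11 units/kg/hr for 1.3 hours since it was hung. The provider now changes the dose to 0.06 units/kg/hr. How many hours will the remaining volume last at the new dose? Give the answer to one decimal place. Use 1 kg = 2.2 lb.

16.1 hours

Initial rate:
Weight = 218 lb ÷ 2.2 lb/kg = 99.09091 kg
Dose = 0.11 units/kg/hr × 99.09091 kg = 10.9 units/hr
Concentration = 110 units ÷ 87 mL = 1.264368 units/mL
Rate = 10.9 units/hr ÷ 1.264368 units/mL = 8.620909 mL/hr
Volume infused so far = 8.620909 mL/hr × 1.3 hr = 11.20718 mL
Volume remaining = 87 − 11.20718 = 75.79282 mL
New rate:
Dose = 0.06 units/kg/hr × 99.09091 kg = 5.945455 units/hr
Rate = 5.945455 units/hr ÷ 1.264368 units/mL = 4.702314 mL/hr
Time remaining = 75.79282 mL ÷ 4.702314 mL/hr = 16.1182 hr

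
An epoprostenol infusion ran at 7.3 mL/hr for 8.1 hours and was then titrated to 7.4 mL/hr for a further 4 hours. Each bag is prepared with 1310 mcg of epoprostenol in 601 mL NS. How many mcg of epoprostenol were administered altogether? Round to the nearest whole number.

Concentration = 1310 mcg ÷ 601 mL = 2.1797 mcg/mL
Stage 1: 7.3 mL/hr × 8.1 hr = 59.13 mL → 59.13 mL × 2.1797 mcg/mL = 128.8857 mcg
Stage 2: 7.4 mL/hr × 4 hr = 29.6 mL → 29.6 mL × 2.1797 mcg/mL = 64.51913 mcg
Total = 128.8857 + 64.51913 = 193.4048 mcg

193 mcg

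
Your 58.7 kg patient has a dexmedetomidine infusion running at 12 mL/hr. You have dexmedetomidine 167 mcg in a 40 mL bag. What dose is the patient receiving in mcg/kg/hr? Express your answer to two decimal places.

0.85 mcg/kg/hr

Concentration = 167 mcg ÷ 40 mL = 4.175 mcg/mL
Drug rate = 12 mL/hr × 4.175 mcg/mL = 50.1 mcg/hr
50.1 mcg/hr ÷ 58.7 kg = 0.8534923 mcg/kg/hr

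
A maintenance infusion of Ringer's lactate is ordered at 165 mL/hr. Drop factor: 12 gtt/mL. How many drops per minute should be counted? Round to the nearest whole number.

33 gtt/min

165 mL/hr ÷ 60 min/hr = 2.75 mL/min
2.75 mL/min × 12 gtt/mL = 33 gtt/min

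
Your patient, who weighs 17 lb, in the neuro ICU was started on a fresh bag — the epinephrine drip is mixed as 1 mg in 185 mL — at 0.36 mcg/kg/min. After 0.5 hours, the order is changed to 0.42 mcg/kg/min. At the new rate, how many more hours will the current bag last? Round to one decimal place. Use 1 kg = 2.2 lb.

Initial rate:
Weight = 17 lb ÷ 2.2 lb/kg = 7.727273 kg
Dose = 0.36 mcg/kg/min × 7.727273 kg = 2.781818 mcg/min
2.781818 mcg/min × 60 min/hr = 166.9091 mcg/hr
Concentration = 1 mg ÷ 185 mL = 0.005405405 mg/mL = 5.405405 mcg/mL
Rate = 166.9091 mcg/hr ÷ 5.405405 mcg/mL = 30.87818 mL/hr
Volume infused so far = 30.87818 mL/hr × 0.5 hr = 15.43909 mL
Volume remaining = 185 − 15.43909 = 169.5609 mL
New rate:
Dose = 0.42 mcg/kg/min × 7.727273 kg = 3.245455 mcg/min
3.245455 mcg/min × 60 min/hr = 194.7273 mcg/hr
Rate = 194.7273 mcg/hr ÷ 5.405405 mcg/mL = 36.02455 mL/hr
Time remaining = 169.5609 mL ÷ 36.02455 mL/hr = 4.706816 hr

4.7 hours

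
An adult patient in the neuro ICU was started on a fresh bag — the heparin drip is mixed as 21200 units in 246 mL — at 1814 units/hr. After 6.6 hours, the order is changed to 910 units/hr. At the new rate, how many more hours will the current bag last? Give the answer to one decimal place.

Initial rate:
Concentration = 21200 units ÷ 246 mL = 86.17886 units/mL
Rate = 1814 units/hr ÷ 86.17886 units/mL = 21.04925 mL/hr
Volume infused so far = 21.04925 mL/hr × 6.6 hr = 138.925 mL
Volume remaining = 246 − 138.925 = 107.075 mL
New rate:
Rate = 910 units/hr ÷ 86.17886 units/mL = 10.55943 mL/hr
Time remaining = 107.075 mL ÷ 10.55943 mL/hr = 10.14022 hr

10.1 hours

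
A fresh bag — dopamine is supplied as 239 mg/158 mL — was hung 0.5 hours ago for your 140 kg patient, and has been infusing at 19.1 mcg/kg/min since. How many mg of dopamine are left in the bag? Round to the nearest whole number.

Dose = 19.1 mcg/kg/min × 140 kg = 2674 mcg/min
2674 mcg/min × 60 min/hr = 160440 mcg/hr
Concentration = 239 mg ÷ 158 mL = 1.512658 mg/mL = 1512.658 mcg/mL
Rate = 160440 mcg/hr ÷ 1512.658 mcg/mL = 106.0649 mL/hr
Volume infused = 106.0649 mL/hr × 0.5 hr = 53.03247 mL
Volume remaining = 158 − 53.03247 = 104.9675 mL
Drug remaining = 104.9675 mL × 1512.658 mcg/mL = 158780 mcg = 158.78 mg

159 mg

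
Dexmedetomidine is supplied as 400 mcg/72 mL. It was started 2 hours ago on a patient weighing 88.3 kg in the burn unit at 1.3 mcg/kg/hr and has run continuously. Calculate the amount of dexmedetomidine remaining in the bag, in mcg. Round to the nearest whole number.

Dose = 1.3 mcg/kg/hr × 88.3 kg = 114.79 mcg/hr
Concentration = 400 mcg ÷ 72 mL = 5.555556 mcg/mL
Rate = 114.79 mcg/hr ÷ 5.555556 mcg/mL = 20.6622 mL/hr
Volume infused = 20.6622 mL/hr × 2 hr = 41.3244 mL
Volume remaining = 72 − 41.3244 = 30.6756 mL
Drug remaining = 30.6756 mL × 5.555556 mcg/mL = 170.42 mcg

170 mcg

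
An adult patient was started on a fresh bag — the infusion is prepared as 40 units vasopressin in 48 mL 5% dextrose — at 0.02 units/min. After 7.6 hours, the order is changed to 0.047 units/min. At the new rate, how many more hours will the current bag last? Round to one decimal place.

11.0 hours

Initial rate:
0.02 units/min × 60 min/hr = 1.2 units/hr
Concentration = 40 units ÷ 48 mL = 0.8333333 units/mL
Rate = 1.2 units/hr ÷ 0.8333333 units/mL = 1.44 mL/hr
Volume infused so far = 1.44 mL/hr × 7.6 hr = 10.944 mL
Volume remaining = 48 − 10.944 = 37.056 mL
New rate:
0.047 units/min × 60 min/hr = 2.82 units/hr
Rate = 2.82 units/hr ÷ 0.8333333 units/mL = 3.384 mL/hr
Time remaining = 37.056 mL ÷ 3.384 mL/hr = 10.95035 hr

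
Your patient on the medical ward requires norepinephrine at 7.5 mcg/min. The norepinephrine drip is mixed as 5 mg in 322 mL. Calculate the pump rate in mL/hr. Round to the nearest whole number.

7.5 mcg/min × 60 min/hr = 450 mcg/hr
Concentration = 5 mg ÷ 322 mL = 0.01552795 mg/mL = 15.52795 mcg/mL
Rate = 450 mcg/hr ÷ 15.52795 mcg/mL = 28.98 mL/hr

29 mL/hr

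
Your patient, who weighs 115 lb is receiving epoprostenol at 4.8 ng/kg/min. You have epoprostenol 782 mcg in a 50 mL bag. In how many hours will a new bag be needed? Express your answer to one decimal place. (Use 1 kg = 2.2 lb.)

51.9 hours

Weight = 115 lb ÷ 2.2 lb/kg = 52.27273 kg
Dose = 4.8 ng/kg/min × 52.27273 kg = 250.9091 ng/min
250.9091 ng/min × 60 min/hr = 15054.55 ng/hr
Concentration = 782 mcg ÷ 50 mL = 15.64 mcg/mL = 15640 ng/mL
Rate = 15054.55 ng/hr ÷ 15640 ng/mL = 0.9625668 mL/hr
Duration = 50 mL ÷ 0.9625668 mL/hr = 51.94444 hr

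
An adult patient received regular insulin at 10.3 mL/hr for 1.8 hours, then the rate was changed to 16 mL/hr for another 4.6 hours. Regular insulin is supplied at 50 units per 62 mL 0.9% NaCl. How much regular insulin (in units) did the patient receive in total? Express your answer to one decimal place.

74.3 units

Concentration = 50 units ÷ 62 mL = 0.8064516 units/mL
Stage 1: 10.3 mL/hr × 1.8 hr = 18.54 mL → 18.54 mL × 0.8064516 units/mL = 14.95161 units
Stage 2: 16 mL/hr × 4.6 hr = 73.6 mL → 73.6 mL × 0.8064516 units/mL = 59.35484 units
Total = 14.95161 + 59.35484 = 74.30645 units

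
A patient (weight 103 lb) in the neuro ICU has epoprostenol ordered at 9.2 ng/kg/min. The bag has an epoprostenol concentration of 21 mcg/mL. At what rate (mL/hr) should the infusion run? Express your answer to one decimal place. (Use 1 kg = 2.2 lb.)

1.2 mL/hr

Weight = 103 lb ÷ 2.2 lb/kg = 46.81818 kg
Dose = 9.2 ng/kg/min × 46.81818 kg = 430.7273 ng/min
430.7273 ng/min × 60 min/hr = 25843.64 ng/hr
Concentration = 21 mcg/mL = 21000 ng/mL
Rate = 25843.64 ng/hr ÷ 21000 ng/mL = 1.230649 mL/hr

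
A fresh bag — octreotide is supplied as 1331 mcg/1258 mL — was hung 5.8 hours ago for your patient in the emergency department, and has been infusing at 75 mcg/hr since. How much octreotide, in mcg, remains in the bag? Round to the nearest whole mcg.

Concentration = 1331 mcg ÷ 1258 mL = 1.058029 mcg/mL
Rate = 75 mcg/hr ÷ 1.058029 mcg/mL = 70.88655 mL/hr
Volume infused = 70.88655 mL/hr × 5.8 hr = 411.142 mL
Volume remaining = 1258 − 411.142 = 846.858 mL
Drug remaining = 846.858 mL × 1.058029 mcg/mL = 896 mcg

896 mcg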